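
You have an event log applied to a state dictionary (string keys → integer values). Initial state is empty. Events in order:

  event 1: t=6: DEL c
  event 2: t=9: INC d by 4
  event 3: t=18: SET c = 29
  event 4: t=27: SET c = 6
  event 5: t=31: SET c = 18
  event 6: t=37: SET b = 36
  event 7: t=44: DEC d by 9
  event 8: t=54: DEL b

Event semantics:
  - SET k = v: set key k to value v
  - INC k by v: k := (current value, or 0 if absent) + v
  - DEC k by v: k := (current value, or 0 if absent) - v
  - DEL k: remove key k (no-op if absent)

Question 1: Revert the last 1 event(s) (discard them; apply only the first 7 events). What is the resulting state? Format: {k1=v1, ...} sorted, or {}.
Keep first 7 events (discard last 1):
  after event 1 (t=6: DEL c): {}
  after event 2 (t=9: INC d by 4): {d=4}
  after event 3 (t=18: SET c = 29): {c=29, d=4}
  after event 4 (t=27: SET c = 6): {c=6, d=4}
  after event 5 (t=31: SET c = 18): {c=18, d=4}
  after event 6 (t=37: SET b = 36): {b=36, c=18, d=4}
  after event 7 (t=44: DEC d by 9): {b=36, c=18, d=-5}

Answer: {b=36, c=18, d=-5}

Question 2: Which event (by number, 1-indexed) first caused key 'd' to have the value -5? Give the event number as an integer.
Looking for first event where d becomes -5:
  event 2: d = 4
  event 3: d = 4
  event 4: d = 4
  event 5: d = 4
  event 6: d = 4
  event 7: d 4 -> -5  <-- first match

Answer: 7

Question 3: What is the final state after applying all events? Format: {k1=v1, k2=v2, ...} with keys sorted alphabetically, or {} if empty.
Answer: {c=18, d=-5}

Derivation:
  after event 1 (t=6: DEL c): {}
  after event 2 (t=9: INC d by 4): {d=4}
  after event 3 (t=18: SET c = 29): {c=29, d=4}
  after event 4 (t=27: SET c = 6): {c=6, d=4}
  after event 5 (t=31: SET c = 18): {c=18, d=4}
  after event 6 (t=37: SET b = 36): {b=36, c=18, d=4}
  after event 7 (t=44: DEC d by 9): {b=36, c=18, d=-5}
  after event 8 (t=54: DEL b): {c=18, d=-5}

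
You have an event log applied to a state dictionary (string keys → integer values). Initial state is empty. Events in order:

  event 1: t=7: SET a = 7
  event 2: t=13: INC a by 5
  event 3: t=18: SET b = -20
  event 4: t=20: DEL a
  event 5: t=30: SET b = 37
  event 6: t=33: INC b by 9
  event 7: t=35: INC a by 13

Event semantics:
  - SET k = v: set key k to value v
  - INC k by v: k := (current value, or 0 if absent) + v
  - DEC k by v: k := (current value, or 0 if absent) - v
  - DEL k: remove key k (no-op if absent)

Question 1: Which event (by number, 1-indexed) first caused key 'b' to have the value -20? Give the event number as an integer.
Looking for first event where b becomes -20:
  event 3: b (absent) -> -20  <-- first match

Answer: 3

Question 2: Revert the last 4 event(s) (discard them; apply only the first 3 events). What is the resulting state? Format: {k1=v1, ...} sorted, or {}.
Keep first 3 events (discard last 4):
  after event 1 (t=7: SET a = 7): {a=7}
  after event 2 (t=13: INC a by 5): {a=12}
  after event 3 (t=18: SET b = -20): {a=12, b=-20}

Answer: {a=12, b=-20}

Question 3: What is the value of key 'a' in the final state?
Answer: 13

Derivation:
Track key 'a' through all 7 events:
  event 1 (t=7: SET a = 7): a (absent) -> 7
  event 2 (t=13: INC a by 5): a 7 -> 12
  event 3 (t=18: SET b = -20): a unchanged
  event 4 (t=20: DEL a): a 12 -> (absent)
  event 5 (t=30: SET b = 37): a unchanged
  event 6 (t=33: INC b by 9): a unchanged
  event 7 (t=35: INC a by 13): a (absent) -> 13
Final: a = 13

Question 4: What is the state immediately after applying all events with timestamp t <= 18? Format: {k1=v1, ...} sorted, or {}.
Apply events with t <= 18 (3 events):
  after event 1 (t=7: SET a = 7): {a=7}
  after event 2 (t=13: INC a by 5): {a=12}
  after event 3 (t=18: SET b = -20): {a=12, b=-20}

Answer: {a=12, b=-20}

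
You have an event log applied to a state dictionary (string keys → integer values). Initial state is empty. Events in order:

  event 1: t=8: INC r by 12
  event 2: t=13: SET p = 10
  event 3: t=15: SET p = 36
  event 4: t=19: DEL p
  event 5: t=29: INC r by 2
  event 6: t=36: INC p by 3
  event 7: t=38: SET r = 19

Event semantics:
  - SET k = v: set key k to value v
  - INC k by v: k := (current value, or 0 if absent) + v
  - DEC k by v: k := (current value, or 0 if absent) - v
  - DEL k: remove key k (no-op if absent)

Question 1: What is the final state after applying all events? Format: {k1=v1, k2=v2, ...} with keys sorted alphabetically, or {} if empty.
Answer: {p=3, r=19}

Derivation:
  after event 1 (t=8: INC r by 12): {r=12}
  after event 2 (t=13: SET p = 10): {p=10, r=12}
  after event 3 (t=15: SET p = 36): {p=36, r=12}
  after event 4 (t=19: DEL p): {r=12}
  after event 5 (t=29: INC r by 2): {r=14}
  after event 6 (t=36: INC p by 3): {p=3, r=14}
  after event 7 (t=38: SET r = 19): {p=3, r=19}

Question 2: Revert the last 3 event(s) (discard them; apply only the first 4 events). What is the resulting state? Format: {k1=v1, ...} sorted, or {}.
Keep first 4 events (discard last 3):
  after event 1 (t=8: INC r by 12): {r=12}
  after event 2 (t=13: SET p = 10): {p=10, r=12}
  after event 3 (t=15: SET p = 36): {p=36, r=12}
  after event 4 (t=19: DEL p): {r=12}

Answer: {r=12}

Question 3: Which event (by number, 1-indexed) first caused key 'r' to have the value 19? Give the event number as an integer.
Answer: 7

Derivation:
Looking for first event where r becomes 19:
  event 1: r = 12
  event 2: r = 12
  event 3: r = 12
  event 4: r = 12
  event 5: r = 14
  event 6: r = 14
  event 7: r 14 -> 19  <-- first match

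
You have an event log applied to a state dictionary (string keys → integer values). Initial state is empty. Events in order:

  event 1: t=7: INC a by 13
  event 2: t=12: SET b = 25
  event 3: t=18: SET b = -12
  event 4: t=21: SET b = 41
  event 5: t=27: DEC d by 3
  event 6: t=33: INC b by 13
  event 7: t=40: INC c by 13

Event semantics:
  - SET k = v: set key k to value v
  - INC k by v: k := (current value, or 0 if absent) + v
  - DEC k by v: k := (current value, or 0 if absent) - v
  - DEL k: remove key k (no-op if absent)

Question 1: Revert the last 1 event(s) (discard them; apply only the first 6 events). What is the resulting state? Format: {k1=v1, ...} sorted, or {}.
Answer: {a=13, b=54, d=-3}

Derivation:
Keep first 6 events (discard last 1):
  after event 1 (t=7: INC a by 13): {a=13}
  after event 2 (t=12: SET b = 25): {a=13, b=25}
  after event 3 (t=18: SET b = -12): {a=13, b=-12}
  after event 4 (t=21: SET b = 41): {a=13, b=41}
  after event 5 (t=27: DEC d by 3): {a=13, b=41, d=-3}
  after event 6 (t=33: INC b by 13): {a=13, b=54, d=-3}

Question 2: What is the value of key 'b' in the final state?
Answer: 54

Derivation:
Track key 'b' through all 7 events:
  event 1 (t=7: INC a by 13): b unchanged
  event 2 (t=12: SET b = 25): b (absent) -> 25
  event 3 (t=18: SET b = -12): b 25 -> -12
  event 4 (t=21: SET b = 41): b -12 -> 41
  event 5 (t=27: DEC d by 3): b unchanged
  event 6 (t=33: INC b by 13): b 41 -> 54
  event 7 (t=40: INC c by 13): b unchanged
Final: b = 54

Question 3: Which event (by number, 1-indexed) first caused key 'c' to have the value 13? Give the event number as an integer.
Looking for first event where c becomes 13:
  event 7: c (absent) -> 13  <-- first match

Answer: 7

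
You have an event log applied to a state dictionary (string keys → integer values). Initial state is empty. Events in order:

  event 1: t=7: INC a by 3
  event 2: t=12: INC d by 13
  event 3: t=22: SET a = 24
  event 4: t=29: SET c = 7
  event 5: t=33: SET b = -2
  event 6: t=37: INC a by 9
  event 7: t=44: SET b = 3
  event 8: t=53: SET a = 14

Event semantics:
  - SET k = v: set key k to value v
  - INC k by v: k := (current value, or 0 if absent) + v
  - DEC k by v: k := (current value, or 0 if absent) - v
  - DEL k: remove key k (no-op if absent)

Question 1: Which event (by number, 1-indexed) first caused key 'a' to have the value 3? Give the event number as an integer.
Answer: 1

Derivation:
Looking for first event where a becomes 3:
  event 1: a (absent) -> 3  <-- first match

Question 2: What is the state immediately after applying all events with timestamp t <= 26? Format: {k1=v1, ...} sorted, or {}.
Answer: {a=24, d=13}

Derivation:
Apply events with t <= 26 (3 events):
  after event 1 (t=7: INC a by 3): {a=3}
  after event 2 (t=12: INC d by 13): {a=3, d=13}
  after event 3 (t=22: SET a = 24): {a=24, d=13}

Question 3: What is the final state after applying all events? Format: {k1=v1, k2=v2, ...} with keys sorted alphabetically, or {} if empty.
Answer: {a=14, b=3, c=7, d=13}

Derivation:
  after event 1 (t=7: INC a by 3): {a=3}
  after event 2 (t=12: INC d by 13): {a=3, d=13}
  after event 3 (t=22: SET a = 24): {a=24, d=13}
  after event 4 (t=29: SET c = 7): {a=24, c=7, d=13}
  after event 5 (t=33: SET b = -2): {a=24, b=-2, c=7, d=13}
  after event 6 (t=37: INC a by 9): {a=33, b=-2, c=7, d=13}
  after event 7 (t=44: SET b = 3): {a=33, b=3, c=7, d=13}
  after event 8 (t=53: SET a = 14): {a=14, b=3, c=7, d=13}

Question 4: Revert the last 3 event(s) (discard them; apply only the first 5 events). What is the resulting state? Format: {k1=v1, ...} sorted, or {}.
Answer: {a=24, b=-2, c=7, d=13}

Derivation:
Keep first 5 events (discard last 3):
  after event 1 (t=7: INC a by 3): {a=3}
  after event 2 (t=12: INC d by 13): {a=3, d=13}
  after event 3 (t=22: SET a = 24): {a=24, d=13}
  after event 4 (t=29: SET c = 7): {a=24, c=7, d=13}
  after event 5 (t=33: SET b = -2): {a=24, b=-2, c=7, d=13}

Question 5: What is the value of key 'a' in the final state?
Track key 'a' through all 8 events:
  event 1 (t=7: INC a by 3): a (absent) -> 3
  event 2 (t=12: INC d by 13): a unchanged
  event 3 (t=22: SET a = 24): a 3 -> 24
  event 4 (t=29: SET c = 7): a unchanged
  event 5 (t=33: SET b = -2): a unchanged
  event 6 (t=37: INC a by 9): a 24 -> 33
  event 7 (t=44: SET b = 3): a unchanged
  event 8 (t=53: SET a = 14): a 33 -> 14
Final: a = 14

Answer: 14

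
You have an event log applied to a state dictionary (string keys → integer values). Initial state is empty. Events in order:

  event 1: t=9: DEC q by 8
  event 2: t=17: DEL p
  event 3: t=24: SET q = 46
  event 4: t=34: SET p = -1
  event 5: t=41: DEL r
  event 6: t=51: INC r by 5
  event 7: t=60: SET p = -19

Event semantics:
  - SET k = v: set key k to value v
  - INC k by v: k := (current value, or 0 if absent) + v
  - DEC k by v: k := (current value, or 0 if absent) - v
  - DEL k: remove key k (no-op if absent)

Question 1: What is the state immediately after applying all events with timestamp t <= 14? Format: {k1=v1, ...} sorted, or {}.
Answer: {q=-8}

Derivation:
Apply events with t <= 14 (1 events):
  after event 1 (t=9: DEC q by 8): {q=-8}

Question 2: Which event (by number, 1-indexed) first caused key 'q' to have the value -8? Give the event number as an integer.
Answer: 1

Derivation:
Looking for first event where q becomes -8:
  event 1: q (absent) -> -8  <-- first match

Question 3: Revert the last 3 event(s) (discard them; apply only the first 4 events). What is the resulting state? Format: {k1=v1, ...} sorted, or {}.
Keep first 4 events (discard last 3):
  after event 1 (t=9: DEC q by 8): {q=-8}
  after event 2 (t=17: DEL p): {q=-8}
  after event 3 (t=24: SET q = 46): {q=46}
  after event 4 (t=34: SET p = -1): {p=-1, q=46}

Answer: {p=-1, q=46}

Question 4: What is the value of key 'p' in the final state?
Track key 'p' through all 7 events:
  event 1 (t=9: DEC q by 8): p unchanged
  event 2 (t=17: DEL p): p (absent) -> (absent)
  event 3 (t=24: SET q = 46): p unchanged
  event 4 (t=34: SET p = -1): p (absent) -> -1
  event 5 (t=41: DEL r): p unchanged
  event 6 (t=51: INC r by 5): p unchanged
  event 7 (t=60: SET p = -19): p -1 -> -19
Final: p = -19

Answer: -19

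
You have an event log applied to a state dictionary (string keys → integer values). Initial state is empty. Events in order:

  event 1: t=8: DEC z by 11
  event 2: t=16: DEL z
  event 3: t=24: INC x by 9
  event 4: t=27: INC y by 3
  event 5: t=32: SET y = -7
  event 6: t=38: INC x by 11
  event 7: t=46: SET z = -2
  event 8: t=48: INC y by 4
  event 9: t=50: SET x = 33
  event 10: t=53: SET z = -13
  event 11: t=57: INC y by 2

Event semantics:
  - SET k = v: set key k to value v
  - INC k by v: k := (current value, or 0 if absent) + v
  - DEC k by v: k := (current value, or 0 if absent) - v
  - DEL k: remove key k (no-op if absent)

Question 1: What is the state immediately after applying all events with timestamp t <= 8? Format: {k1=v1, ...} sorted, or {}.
Answer: {z=-11}

Derivation:
Apply events with t <= 8 (1 events):
  after event 1 (t=8: DEC z by 11): {z=-11}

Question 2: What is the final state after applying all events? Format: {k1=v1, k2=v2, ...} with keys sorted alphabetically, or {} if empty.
Answer: {x=33, y=-1, z=-13}

Derivation:
  after event 1 (t=8: DEC z by 11): {z=-11}
  after event 2 (t=16: DEL z): {}
  after event 3 (t=24: INC x by 9): {x=9}
  after event 4 (t=27: INC y by 3): {x=9, y=3}
  after event 5 (t=32: SET y = -7): {x=9, y=-7}
  after event 6 (t=38: INC x by 11): {x=20, y=-7}
  after event 7 (t=46: SET z = -2): {x=20, y=-7, z=-2}
  after event 8 (t=48: INC y by 4): {x=20, y=-3, z=-2}
  after event 9 (t=50: SET x = 33): {x=33, y=-3, z=-2}
  after event 10 (t=53: SET z = -13): {x=33, y=-3, z=-13}
  after event 11 (t=57: INC y by 2): {x=33, y=-1, z=-13}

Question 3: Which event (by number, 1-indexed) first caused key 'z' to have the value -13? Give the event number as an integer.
Looking for first event where z becomes -13:
  event 1: z = -11
  event 2: z = (absent)
  event 7: z = -2
  event 8: z = -2
  event 9: z = -2
  event 10: z -2 -> -13  <-- first match

Answer: 10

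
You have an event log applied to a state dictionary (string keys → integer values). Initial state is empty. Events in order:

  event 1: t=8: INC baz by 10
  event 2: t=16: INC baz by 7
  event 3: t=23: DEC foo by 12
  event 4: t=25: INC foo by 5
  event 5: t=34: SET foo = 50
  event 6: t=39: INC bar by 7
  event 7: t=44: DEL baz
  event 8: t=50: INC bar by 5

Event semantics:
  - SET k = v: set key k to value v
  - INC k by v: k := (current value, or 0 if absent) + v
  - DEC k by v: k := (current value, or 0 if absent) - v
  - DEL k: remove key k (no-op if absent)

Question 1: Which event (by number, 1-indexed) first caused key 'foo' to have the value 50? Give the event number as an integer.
Answer: 5

Derivation:
Looking for first event where foo becomes 50:
  event 3: foo = -12
  event 4: foo = -7
  event 5: foo -7 -> 50  <-- first match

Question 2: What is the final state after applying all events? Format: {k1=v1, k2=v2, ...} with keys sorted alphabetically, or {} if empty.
  after event 1 (t=8: INC baz by 10): {baz=10}
  after event 2 (t=16: INC baz by 7): {baz=17}
  after event 3 (t=23: DEC foo by 12): {baz=17, foo=-12}
  after event 4 (t=25: INC foo by 5): {baz=17, foo=-7}
  after event 5 (t=34: SET foo = 50): {baz=17, foo=50}
  after event 6 (t=39: INC bar by 7): {bar=7, baz=17, foo=50}
  after event 7 (t=44: DEL baz): {bar=7, foo=50}
  after event 8 (t=50: INC bar by 5): {bar=12, foo=50}

Answer: {bar=12, foo=50}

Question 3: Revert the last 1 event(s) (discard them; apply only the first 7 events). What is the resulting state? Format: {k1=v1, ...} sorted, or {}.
Answer: {bar=7, foo=50}

Derivation:
Keep first 7 events (discard last 1):
  after event 1 (t=8: INC baz by 10): {baz=10}
  after event 2 (t=16: INC baz by 7): {baz=17}
  after event 3 (t=23: DEC foo by 12): {baz=17, foo=-12}
  after event 4 (t=25: INC foo by 5): {baz=17, foo=-7}
  after event 5 (t=34: SET foo = 50): {baz=17, foo=50}
  after event 6 (t=39: INC bar by 7): {bar=7, baz=17, foo=50}
  after event 7 (t=44: DEL baz): {bar=7, foo=50}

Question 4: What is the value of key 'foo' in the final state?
Answer: 50

Derivation:
Track key 'foo' through all 8 events:
  event 1 (t=8: INC baz by 10): foo unchanged
  event 2 (t=16: INC baz by 7): foo unchanged
  event 3 (t=23: DEC foo by 12): foo (absent) -> -12
  event 4 (t=25: INC foo by 5): foo -12 -> -7
  event 5 (t=34: SET foo = 50): foo -7 -> 50
  event 6 (t=39: INC bar by 7): foo unchanged
  event 7 (t=44: DEL baz): foo unchanged
  event 8 (t=50: INC bar by 5): foo unchanged
Final: foo = 50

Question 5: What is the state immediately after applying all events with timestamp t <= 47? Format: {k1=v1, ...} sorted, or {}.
Apply events with t <= 47 (7 events):
  after event 1 (t=8: INC baz by 10): {baz=10}
  after event 2 (t=16: INC baz by 7): {baz=17}
  after event 3 (t=23: DEC foo by 12): {baz=17, foo=-12}
  after event 4 (t=25: INC foo by 5): {baz=17, foo=-7}
  after event 5 (t=34: SET foo = 50): {baz=17, foo=50}
  after event 6 (t=39: INC bar by 7): {bar=7, baz=17, foo=50}
  after event 7 (t=44: DEL baz): {bar=7, foo=50}

Answer: {bar=7, foo=50}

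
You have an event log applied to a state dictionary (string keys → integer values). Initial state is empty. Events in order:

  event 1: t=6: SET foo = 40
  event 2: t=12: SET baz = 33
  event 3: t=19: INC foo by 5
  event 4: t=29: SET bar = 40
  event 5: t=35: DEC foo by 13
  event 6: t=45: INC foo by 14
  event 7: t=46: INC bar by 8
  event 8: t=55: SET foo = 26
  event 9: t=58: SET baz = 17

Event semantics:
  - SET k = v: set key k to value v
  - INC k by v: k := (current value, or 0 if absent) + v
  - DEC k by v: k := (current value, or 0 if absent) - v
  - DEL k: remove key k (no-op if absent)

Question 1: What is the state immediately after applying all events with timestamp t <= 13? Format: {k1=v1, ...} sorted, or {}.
Apply events with t <= 13 (2 events):
  after event 1 (t=6: SET foo = 40): {foo=40}
  after event 2 (t=12: SET baz = 33): {baz=33, foo=40}

Answer: {baz=33, foo=40}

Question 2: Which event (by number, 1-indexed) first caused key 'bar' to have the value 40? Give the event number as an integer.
Answer: 4

Derivation:
Looking for first event where bar becomes 40:
  event 4: bar (absent) -> 40  <-- first match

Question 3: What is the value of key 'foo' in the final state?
Answer: 26

Derivation:
Track key 'foo' through all 9 events:
  event 1 (t=6: SET foo = 40): foo (absent) -> 40
  event 2 (t=12: SET baz = 33): foo unchanged
  event 3 (t=19: INC foo by 5): foo 40 -> 45
  event 4 (t=29: SET bar = 40): foo unchanged
  event 5 (t=35: DEC foo by 13): foo 45 -> 32
  event 6 (t=45: INC foo by 14): foo 32 -> 46
  event 7 (t=46: INC bar by 8): foo unchanged
  event 8 (t=55: SET foo = 26): foo 46 -> 26
  event 9 (t=58: SET baz = 17): foo unchanged
Final: foo = 26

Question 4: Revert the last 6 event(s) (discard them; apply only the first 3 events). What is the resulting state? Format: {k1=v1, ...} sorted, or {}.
Answer: {baz=33, foo=45}

Derivation:
Keep first 3 events (discard last 6):
  after event 1 (t=6: SET foo = 40): {foo=40}
  after event 2 (t=12: SET baz = 33): {baz=33, foo=40}
  after event 3 (t=19: INC foo by 5): {baz=33, foo=45}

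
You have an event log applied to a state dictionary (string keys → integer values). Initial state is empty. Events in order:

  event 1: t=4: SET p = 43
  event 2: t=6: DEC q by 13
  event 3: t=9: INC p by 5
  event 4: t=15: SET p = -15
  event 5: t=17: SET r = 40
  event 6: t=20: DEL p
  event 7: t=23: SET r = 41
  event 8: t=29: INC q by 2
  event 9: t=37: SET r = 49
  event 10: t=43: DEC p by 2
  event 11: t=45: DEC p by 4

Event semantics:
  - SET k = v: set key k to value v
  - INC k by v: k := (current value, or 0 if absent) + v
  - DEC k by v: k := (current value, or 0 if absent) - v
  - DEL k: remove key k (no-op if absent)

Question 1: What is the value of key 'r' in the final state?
Answer: 49

Derivation:
Track key 'r' through all 11 events:
  event 1 (t=4: SET p = 43): r unchanged
  event 2 (t=6: DEC q by 13): r unchanged
  event 3 (t=9: INC p by 5): r unchanged
  event 4 (t=15: SET p = -15): r unchanged
  event 5 (t=17: SET r = 40): r (absent) -> 40
  event 6 (t=20: DEL p): r unchanged
  event 7 (t=23: SET r = 41): r 40 -> 41
  event 8 (t=29: INC q by 2): r unchanged
  event 9 (t=37: SET r = 49): r 41 -> 49
  event 10 (t=43: DEC p by 2): r unchanged
  event 11 (t=45: DEC p by 4): r unchanged
Final: r = 49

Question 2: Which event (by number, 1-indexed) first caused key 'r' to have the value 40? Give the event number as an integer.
Looking for first event where r becomes 40:
  event 5: r (absent) -> 40  <-- first match

Answer: 5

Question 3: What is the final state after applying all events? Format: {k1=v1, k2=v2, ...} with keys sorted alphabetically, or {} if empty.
  after event 1 (t=4: SET p = 43): {p=43}
  after event 2 (t=6: DEC q by 13): {p=43, q=-13}
  after event 3 (t=9: INC p by 5): {p=48, q=-13}
  after event 4 (t=15: SET p = -15): {p=-15, q=-13}
  after event 5 (t=17: SET r = 40): {p=-15, q=-13, r=40}
  after event 6 (t=20: DEL p): {q=-13, r=40}
  after event 7 (t=23: SET r = 41): {q=-13, r=41}
  after event 8 (t=29: INC q by 2): {q=-11, r=41}
  after event 9 (t=37: SET r = 49): {q=-11, r=49}
  after event 10 (t=43: DEC p by 2): {p=-2, q=-11, r=49}
  after event 11 (t=45: DEC p by 4): {p=-6, q=-11, r=49}

Answer: {p=-6, q=-11, r=49}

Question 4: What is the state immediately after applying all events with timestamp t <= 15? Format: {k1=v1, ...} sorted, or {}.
Apply events with t <= 15 (4 events):
  after event 1 (t=4: SET p = 43): {p=43}
  after event 2 (t=6: DEC q by 13): {p=43, q=-13}
  after event 3 (t=9: INC p by 5): {p=48, q=-13}
  after event 4 (t=15: SET p = -15): {p=-15, q=-13}

Answer: {p=-15, q=-13}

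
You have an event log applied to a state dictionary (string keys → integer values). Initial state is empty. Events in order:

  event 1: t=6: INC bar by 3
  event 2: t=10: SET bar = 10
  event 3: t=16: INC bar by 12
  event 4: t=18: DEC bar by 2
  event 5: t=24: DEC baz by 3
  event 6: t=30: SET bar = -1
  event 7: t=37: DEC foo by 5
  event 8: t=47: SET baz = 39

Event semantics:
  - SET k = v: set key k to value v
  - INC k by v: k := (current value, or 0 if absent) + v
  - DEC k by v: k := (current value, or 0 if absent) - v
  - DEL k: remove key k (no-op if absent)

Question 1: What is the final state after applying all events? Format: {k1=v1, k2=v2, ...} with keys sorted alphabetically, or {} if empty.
  after event 1 (t=6: INC bar by 3): {bar=3}
  after event 2 (t=10: SET bar = 10): {bar=10}
  after event 3 (t=16: INC bar by 12): {bar=22}
  after event 4 (t=18: DEC bar by 2): {bar=20}
  after event 5 (t=24: DEC baz by 3): {bar=20, baz=-3}
  after event 6 (t=30: SET bar = -1): {bar=-1, baz=-3}
  after event 7 (t=37: DEC foo by 5): {bar=-1, baz=-3, foo=-5}
  after event 8 (t=47: SET baz = 39): {bar=-1, baz=39, foo=-5}

Answer: {bar=-1, baz=39, foo=-5}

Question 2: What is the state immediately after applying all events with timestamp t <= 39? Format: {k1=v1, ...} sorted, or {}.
Apply events with t <= 39 (7 events):
  after event 1 (t=6: INC bar by 3): {bar=3}
  after event 2 (t=10: SET bar = 10): {bar=10}
  after event 3 (t=16: INC bar by 12): {bar=22}
  after event 4 (t=18: DEC bar by 2): {bar=20}
  after event 5 (t=24: DEC baz by 3): {bar=20, baz=-3}
  after event 6 (t=30: SET bar = -1): {bar=-1, baz=-3}
  after event 7 (t=37: DEC foo by 5): {bar=-1, baz=-3, foo=-5}

Answer: {bar=-1, baz=-3, foo=-5}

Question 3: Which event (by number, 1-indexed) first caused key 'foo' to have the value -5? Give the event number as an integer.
Answer: 7

Derivation:
Looking for first event where foo becomes -5:
  event 7: foo (absent) -> -5  <-- first match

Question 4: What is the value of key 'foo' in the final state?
Track key 'foo' through all 8 events:
  event 1 (t=6: INC bar by 3): foo unchanged
  event 2 (t=10: SET bar = 10): foo unchanged
  event 3 (t=16: INC bar by 12): foo unchanged
  event 4 (t=18: DEC bar by 2): foo unchanged
  event 5 (t=24: DEC baz by 3): foo unchanged
  event 6 (t=30: SET bar = -1): foo unchanged
  event 7 (t=37: DEC foo by 5): foo (absent) -> -5
  event 8 (t=47: SET baz = 39): foo unchanged
Final: foo = -5

Answer: -5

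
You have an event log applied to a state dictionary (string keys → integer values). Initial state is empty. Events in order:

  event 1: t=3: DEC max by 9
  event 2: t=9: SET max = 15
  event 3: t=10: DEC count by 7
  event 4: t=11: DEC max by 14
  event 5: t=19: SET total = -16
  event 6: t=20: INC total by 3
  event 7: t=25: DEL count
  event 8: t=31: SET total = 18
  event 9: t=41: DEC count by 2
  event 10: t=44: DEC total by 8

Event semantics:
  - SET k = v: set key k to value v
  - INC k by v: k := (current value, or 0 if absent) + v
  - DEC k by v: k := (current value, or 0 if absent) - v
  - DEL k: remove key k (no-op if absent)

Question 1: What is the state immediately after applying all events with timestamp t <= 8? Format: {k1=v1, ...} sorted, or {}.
Apply events with t <= 8 (1 events):
  after event 1 (t=3: DEC max by 9): {max=-9}

Answer: {max=-9}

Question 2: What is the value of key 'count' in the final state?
Answer: -2

Derivation:
Track key 'count' through all 10 events:
  event 1 (t=3: DEC max by 9): count unchanged
  event 2 (t=9: SET max = 15): count unchanged
  event 3 (t=10: DEC count by 7): count (absent) -> -7
  event 4 (t=11: DEC max by 14): count unchanged
  event 5 (t=19: SET total = -16): count unchanged
  event 6 (t=20: INC total by 3): count unchanged
  event 7 (t=25: DEL count): count -7 -> (absent)
  event 8 (t=31: SET total = 18): count unchanged
  event 9 (t=41: DEC count by 2): count (absent) -> -2
  event 10 (t=44: DEC total by 8): count unchanged
Final: count = -2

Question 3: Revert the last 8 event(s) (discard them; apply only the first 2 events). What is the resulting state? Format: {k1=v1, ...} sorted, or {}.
Keep first 2 events (discard last 8):
  after event 1 (t=3: DEC max by 9): {max=-9}
  after event 2 (t=9: SET max = 15): {max=15}

Answer: {max=15}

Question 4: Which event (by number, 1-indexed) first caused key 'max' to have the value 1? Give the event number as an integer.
Answer: 4

Derivation:
Looking for first event where max becomes 1:
  event 1: max = -9
  event 2: max = 15
  event 3: max = 15
  event 4: max 15 -> 1  <-- first match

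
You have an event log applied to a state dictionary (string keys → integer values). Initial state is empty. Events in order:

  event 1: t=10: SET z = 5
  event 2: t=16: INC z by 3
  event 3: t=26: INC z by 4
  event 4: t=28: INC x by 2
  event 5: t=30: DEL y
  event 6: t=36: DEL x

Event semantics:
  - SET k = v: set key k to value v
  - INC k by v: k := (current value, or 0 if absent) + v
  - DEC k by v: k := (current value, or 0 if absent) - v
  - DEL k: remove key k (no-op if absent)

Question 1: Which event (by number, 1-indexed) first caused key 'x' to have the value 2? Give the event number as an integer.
Looking for first event where x becomes 2:
  event 4: x (absent) -> 2  <-- first match

Answer: 4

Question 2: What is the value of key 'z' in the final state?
Answer: 12

Derivation:
Track key 'z' through all 6 events:
  event 1 (t=10: SET z = 5): z (absent) -> 5
  event 2 (t=16: INC z by 3): z 5 -> 8
  event 3 (t=26: INC z by 4): z 8 -> 12
  event 4 (t=28: INC x by 2): z unchanged
  event 5 (t=30: DEL y): z unchanged
  event 6 (t=36: DEL x): z unchanged
Final: z = 12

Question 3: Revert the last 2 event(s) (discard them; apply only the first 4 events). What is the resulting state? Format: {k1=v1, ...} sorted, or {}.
Answer: {x=2, z=12}

Derivation:
Keep first 4 events (discard last 2):
  after event 1 (t=10: SET z = 5): {z=5}
  after event 2 (t=16: INC z by 3): {z=8}
  after event 3 (t=26: INC z by 4): {z=12}
  after event 4 (t=28: INC x by 2): {x=2, z=12}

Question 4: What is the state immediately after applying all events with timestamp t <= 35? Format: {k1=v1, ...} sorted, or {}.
Apply events with t <= 35 (5 events):
  after event 1 (t=10: SET z = 5): {z=5}
  after event 2 (t=16: INC z by 3): {z=8}
  after event 3 (t=26: INC z by 4): {z=12}
  after event 4 (t=28: INC x by 2): {x=2, z=12}
  after event 5 (t=30: DEL y): {x=2, z=12}

Answer: {x=2, z=12}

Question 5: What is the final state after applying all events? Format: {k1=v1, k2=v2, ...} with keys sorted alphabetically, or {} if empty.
  after event 1 (t=10: SET z = 5): {z=5}
  after event 2 (t=16: INC z by 3): {z=8}
  after event 3 (t=26: INC z by 4): {z=12}
  after event 4 (t=28: INC x by 2): {x=2, z=12}
  after event 5 (t=30: DEL y): {x=2, z=12}
  after event 6 (t=36: DEL x): {z=12}

Answer: {z=12}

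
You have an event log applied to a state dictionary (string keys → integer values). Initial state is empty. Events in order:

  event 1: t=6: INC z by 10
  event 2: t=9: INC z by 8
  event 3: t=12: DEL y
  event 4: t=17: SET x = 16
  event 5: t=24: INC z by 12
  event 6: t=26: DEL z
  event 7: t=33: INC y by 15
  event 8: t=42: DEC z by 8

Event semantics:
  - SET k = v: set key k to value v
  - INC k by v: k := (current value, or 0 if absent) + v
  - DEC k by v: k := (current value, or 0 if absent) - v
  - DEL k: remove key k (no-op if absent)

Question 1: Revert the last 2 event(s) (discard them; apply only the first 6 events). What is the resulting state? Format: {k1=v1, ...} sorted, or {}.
Keep first 6 events (discard last 2):
  after event 1 (t=6: INC z by 10): {z=10}
  after event 2 (t=9: INC z by 8): {z=18}
  after event 3 (t=12: DEL y): {z=18}
  after event 4 (t=17: SET x = 16): {x=16, z=18}
  after event 5 (t=24: INC z by 12): {x=16, z=30}
  after event 6 (t=26: DEL z): {x=16}

Answer: {x=16}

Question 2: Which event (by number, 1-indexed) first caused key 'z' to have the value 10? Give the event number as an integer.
Answer: 1

Derivation:
Looking for first event where z becomes 10:
  event 1: z (absent) -> 10  <-- first match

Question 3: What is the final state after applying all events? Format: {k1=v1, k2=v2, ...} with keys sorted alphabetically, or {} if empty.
  after event 1 (t=6: INC z by 10): {z=10}
  after event 2 (t=9: INC z by 8): {z=18}
  after event 3 (t=12: DEL y): {z=18}
  after event 4 (t=17: SET x = 16): {x=16, z=18}
  after event 5 (t=24: INC z by 12): {x=16, z=30}
  after event 6 (t=26: DEL z): {x=16}
  after event 7 (t=33: INC y by 15): {x=16, y=15}
  after event 8 (t=42: DEC z by 8): {x=16, y=15, z=-8}

Answer: {x=16, y=15, z=-8}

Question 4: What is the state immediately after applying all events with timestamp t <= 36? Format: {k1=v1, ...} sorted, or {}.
Answer: {x=16, y=15}

Derivation:
Apply events with t <= 36 (7 events):
  after event 1 (t=6: INC z by 10): {z=10}
  after event 2 (t=9: INC z by 8): {z=18}
  after event 3 (t=12: DEL y): {z=18}
  after event 4 (t=17: SET x = 16): {x=16, z=18}
  after event 5 (t=24: INC z by 12): {x=16, z=30}
  after event 6 (t=26: DEL z): {x=16}
  after event 7 (t=33: INC y by 15): {x=16, y=15}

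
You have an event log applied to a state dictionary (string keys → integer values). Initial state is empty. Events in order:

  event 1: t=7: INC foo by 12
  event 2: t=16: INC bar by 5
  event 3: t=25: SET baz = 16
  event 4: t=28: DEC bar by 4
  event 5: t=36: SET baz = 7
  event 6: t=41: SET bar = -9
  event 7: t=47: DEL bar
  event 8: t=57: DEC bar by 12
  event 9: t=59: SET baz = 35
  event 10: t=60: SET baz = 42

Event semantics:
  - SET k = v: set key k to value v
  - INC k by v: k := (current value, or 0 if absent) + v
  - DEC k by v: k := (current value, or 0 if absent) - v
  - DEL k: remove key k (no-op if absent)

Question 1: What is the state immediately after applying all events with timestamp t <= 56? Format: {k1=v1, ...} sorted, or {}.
Answer: {baz=7, foo=12}

Derivation:
Apply events with t <= 56 (7 events):
  after event 1 (t=7: INC foo by 12): {foo=12}
  after event 2 (t=16: INC bar by 5): {bar=5, foo=12}
  after event 3 (t=25: SET baz = 16): {bar=5, baz=16, foo=12}
  after event 4 (t=28: DEC bar by 4): {bar=1, baz=16, foo=12}
  after event 5 (t=36: SET baz = 7): {bar=1, baz=7, foo=12}
  after event 6 (t=41: SET bar = -9): {bar=-9, baz=7, foo=12}
  after event 7 (t=47: DEL bar): {baz=7, foo=12}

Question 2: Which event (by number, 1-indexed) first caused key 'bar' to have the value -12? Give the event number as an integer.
Answer: 8

Derivation:
Looking for first event where bar becomes -12:
  event 2: bar = 5
  event 3: bar = 5
  event 4: bar = 1
  event 5: bar = 1
  event 6: bar = -9
  event 7: bar = (absent)
  event 8: bar (absent) -> -12  <-- first match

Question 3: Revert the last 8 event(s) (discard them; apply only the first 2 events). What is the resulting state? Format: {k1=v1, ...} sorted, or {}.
Answer: {bar=5, foo=12}

Derivation:
Keep first 2 events (discard last 8):
  after event 1 (t=7: INC foo by 12): {foo=12}
  after event 2 (t=16: INC bar by 5): {bar=5, foo=12}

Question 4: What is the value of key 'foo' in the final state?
Answer: 12

Derivation:
Track key 'foo' through all 10 events:
  event 1 (t=7: INC foo by 12): foo (absent) -> 12
  event 2 (t=16: INC bar by 5): foo unchanged
  event 3 (t=25: SET baz = 16): foo unchanged
  event 4 (t=28: DEC bar by 4): foo unchanged
  event 5 (t=36: SET baz = 7): foo unchanged
  event 6 (t=41: SET bar = -9): foo unchanged
  event 7 (t=47: DEL bar): foo unchanged
  event 8 (t=57: DEC bar by 12): foo unchanged
  event 9 (t=59: SET baz = 35): foo unchanged
  event 10 (t=60: SET baz = 42): foo unchanged
Final: foo = 12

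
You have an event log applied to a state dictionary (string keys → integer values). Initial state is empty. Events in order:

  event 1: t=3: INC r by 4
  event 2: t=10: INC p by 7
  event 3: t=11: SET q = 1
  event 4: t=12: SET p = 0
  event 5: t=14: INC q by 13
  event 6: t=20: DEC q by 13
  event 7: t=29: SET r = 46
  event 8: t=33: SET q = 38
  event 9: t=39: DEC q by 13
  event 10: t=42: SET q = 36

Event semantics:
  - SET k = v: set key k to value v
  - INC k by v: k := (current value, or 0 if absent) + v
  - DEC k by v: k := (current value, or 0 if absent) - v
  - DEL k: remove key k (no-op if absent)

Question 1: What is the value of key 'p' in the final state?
Answer: 0

Derivation:
Track key 'p' through all 10 events:
  event 1 (t=3: INC r by 4): p unchanged
  event 2 (t=10: INC p by 7): p (absent) -> 7
  event 3 (t=11: SET q = 1): p unchanged
  event 4 (t=12: SET p = 0): p 7 -> 0
  event 5 (t=14: INC q by 13): p unchanged
  event 6 (t=20: DEC q by 13): p unchanged
  event 7 (t=29: SET r = 46): p unchanged
  event 8 (t=33: SET q = 38): p unchanged
  event 9 (t=39: DEC q by 13): p unchanged
  event 10 (t=42: SET q = 36): p unchanged
Final: p = 0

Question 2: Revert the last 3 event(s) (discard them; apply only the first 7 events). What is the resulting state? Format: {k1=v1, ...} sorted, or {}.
Answer: {p=0, q=1, r=46}

Derivation:
Keep first 7 events (discard last 3):
  after event 1 (t=3: INC r by 4): {r=4}
  after event 2 (t=10: INC p by 7): {p=7, r=4}
  after event 3 (t=11: SET q = 1): {p=7, q=1, r=4}
  after event 4 (t=12: SET p = 0): {p=0, q=1, r=4}
  after event 5 (t=14: INC q by 13): {p=0, q=14, r=4}
  after event 6 (t=20: DEC q by 13): {p=0, q=1, r=4}
  after event 7 (t=29: SET r = 46): {p=0, q=1, r=46}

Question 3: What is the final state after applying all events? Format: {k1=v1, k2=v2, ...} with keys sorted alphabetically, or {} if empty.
Answer: {p=0, q=36, r=46}

Derivation:
  after event 1 (t=3: INC r by 4): {r=4}
  after event 2 (t=10: INC p by 7): {p=7, r=4}
  after event 3 (t=11: SET q = 1): {p=7, q=1, r=4}
  after event 4 (t=12: SET p = 0): {p=0, q=1, r=4}
  after event 5 (t=14: INC q by 13): {p=0, q=14, r=4}
  after event 6 (t=20: DEC q by 13): {p=0, q=1, r=4}
  after event 7 (t=29: SET r = 46): {p=0, q=1, r=46}
  after event 8 (t=33: SET q = 38): {p=0, q=38, r=46}
  after event 9 (t=39: DEC q by 13): {p=0, q=25, r=46}
  after event 10 (t=42: SET q = 36): {p=0, q=36, r=46}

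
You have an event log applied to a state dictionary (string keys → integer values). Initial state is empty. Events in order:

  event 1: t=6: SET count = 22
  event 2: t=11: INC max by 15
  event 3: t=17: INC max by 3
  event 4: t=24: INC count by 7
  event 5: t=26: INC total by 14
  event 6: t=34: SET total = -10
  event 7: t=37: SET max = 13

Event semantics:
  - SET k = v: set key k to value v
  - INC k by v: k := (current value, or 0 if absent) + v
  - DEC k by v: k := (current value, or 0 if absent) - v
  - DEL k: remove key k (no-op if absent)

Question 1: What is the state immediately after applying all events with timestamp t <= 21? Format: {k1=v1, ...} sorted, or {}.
Apply events with t <= 21 (3 events):
  after event 1 (t=6: SET count = 22): {count=22}
  after event 2 (t=11: INC max by 15): {count=22, max=15}
  after event 3 (t=17: INC max by 3): {count=22, max=18}

Answer: {count=22, max=18}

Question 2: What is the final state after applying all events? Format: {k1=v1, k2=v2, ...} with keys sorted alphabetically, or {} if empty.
Answer: {count=29, max=13, total=-10}

Derivation:
  after event 1 (t=6: SET count = 22): {count=22}
  after event 2 (t=11: INC max by 15): {count=22, max=15}
  after event 3 (t=17: INC max by 3): {count=22, max=18}
  after event 4 (t=24: INC count by 7): {count=29, max=18}
  after event 5 (t=26: INC total by 14): {count=29, max=18, total=14}
  after event 6 (t=34: SET total = -10): {count=29, max=18, total=-10}
  after event 7 (t=37: SET max = 13): {count=29, max=13, total=-10}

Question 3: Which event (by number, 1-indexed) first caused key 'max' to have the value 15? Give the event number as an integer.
Answer: 2

Derivation:
Looking for first event where max becomes 15:
  event 2: max (absent) -> 15  <-- first match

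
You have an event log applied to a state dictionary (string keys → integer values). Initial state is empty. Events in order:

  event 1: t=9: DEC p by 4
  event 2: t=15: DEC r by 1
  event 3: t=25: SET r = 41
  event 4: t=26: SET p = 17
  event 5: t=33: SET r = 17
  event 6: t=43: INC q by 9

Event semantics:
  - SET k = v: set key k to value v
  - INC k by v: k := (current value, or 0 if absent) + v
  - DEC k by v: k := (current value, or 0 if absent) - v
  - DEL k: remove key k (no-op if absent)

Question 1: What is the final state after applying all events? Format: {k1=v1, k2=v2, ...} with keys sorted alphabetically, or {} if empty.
Answer: {p=17, q=9, r=17}

Derivation:
  after event 1 (t=9: DEC p by 4): {p=-4}
  after event 2 (t=15: DEC r by 1): {p=-4, r=-1}
  after event 3 (t=25: SET r = 41): {p=-4, r=41}
  after event 4 (t=26: SET p = 17): {p=17, r=41}
  after event 5 (t=33: SET r = 17): {p=17, r=17}
  after event 6 (t=43: INC q by 9): {p=17, q=9, r=17}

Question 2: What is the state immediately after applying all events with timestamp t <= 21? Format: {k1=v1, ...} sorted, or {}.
Answer: {p=-4, r=-1}

Derivation:
Apply events with t <= 21 (2 events):
  after event 1 (t=9: DEC p by 4): {p=-4}
  after event 2 (t=15: DEC r by 1): {p=-4, r=-1}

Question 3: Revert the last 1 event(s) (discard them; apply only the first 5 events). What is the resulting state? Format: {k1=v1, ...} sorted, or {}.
Keep first 5 events (discard last 1):
  after event 1 (t=9: DEC p by 4): {p=-4}
  after event 2 (t=15: DEC r by 1): {p=-4, r=-1}
  after event 3 (t=25: SET r = 41): {p=-4, r=41}
  after event 4 (t=26: SET p = 17): {p=17, r=41}
  after event 5 (t=33: SET r = 17): {p=17, r=17}

Answer: {p=17, r=17}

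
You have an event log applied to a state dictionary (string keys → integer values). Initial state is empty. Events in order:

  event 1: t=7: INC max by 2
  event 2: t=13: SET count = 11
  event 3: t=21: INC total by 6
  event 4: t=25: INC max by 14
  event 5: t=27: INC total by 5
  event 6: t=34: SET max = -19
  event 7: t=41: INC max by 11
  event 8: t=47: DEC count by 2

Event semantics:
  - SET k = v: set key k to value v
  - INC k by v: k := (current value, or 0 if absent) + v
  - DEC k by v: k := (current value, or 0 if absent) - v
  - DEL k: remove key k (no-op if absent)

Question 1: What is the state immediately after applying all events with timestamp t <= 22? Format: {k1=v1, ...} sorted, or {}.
Answer: {count=11, max=2, total=6}

Derivation:
Apply events with t <= 22 (3 events):
  after event 1 (t=7: INC max by 2): {max=2}
  after event 2 (t=13: SET count = 11): {count=11, max=2}
  after event 3 (t=21: INC total by 6): {count=11, max=2, total=6}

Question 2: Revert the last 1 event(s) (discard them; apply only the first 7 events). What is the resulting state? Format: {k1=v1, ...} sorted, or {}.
Answer: {count=11, max=-8, total=11}

Derivation:
Keep first 7 events (discard last 1):
  after event 1 (t=7: INC max by 2): {max=2}
  after event 2 (t=13: SET count = 11): {count=11, max=2}
  after event 3 (t=21: INC total by 6): {count=11, max=2, total=6}
  after event 4 (t=25: INC max by 14): {count=11, max=16, total=6}
  after event 5 (t=27: INC total by 5): {count=11, max=16, total=11}
  after event 6 (t=34: SET max = -19): {count=11, max=-19, total=11}
  after event 7 (t=41: INC max by 11): {count=11, max=-8, total=11}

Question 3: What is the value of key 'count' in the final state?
Track key 'count' through all 8 events:
  event 1 (t=7: INC max by 2): count unchanged
  event 2 (t=13: SET count = 11): count (absent) -> 11
  event 3 (t=21: INC total by 6): count unchanged
  event 4 (t=25: INC max by 14): count unchanged
  event 5 (t=27: INC total by 5): count unchanged
  event 6 (t=34: SET max = -19): count unchanged
  event 7 (t=41: INC max by 11): count unchanged
  event 8 (t=47: DEC count by 2): count 11 -> 9
Final: count = 9

Answer: 9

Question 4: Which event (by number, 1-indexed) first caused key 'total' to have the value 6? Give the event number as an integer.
Looking for first event where total becomes 6:
  event 3: total (absent) -> 6  <-- first match

Answer: 3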